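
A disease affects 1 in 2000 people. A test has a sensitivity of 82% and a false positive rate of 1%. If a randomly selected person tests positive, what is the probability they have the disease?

Let D = the rare event, + = positive/flagged.
P(D) = 1/2000
P(+|D) = 82/100 = 41/50
P(+|D') = 1/100
P(+) = P(+|D)P(D) + P(+|D')P(D')
     = \frac{41}{50} × \frac{1}{2000} + \frac{1}{100} × \frac{1999}{2000}
     = \frac{2081}{200000}
P(D|+) = P(+|D)P(D)/P(+) = \frac{82}{2081}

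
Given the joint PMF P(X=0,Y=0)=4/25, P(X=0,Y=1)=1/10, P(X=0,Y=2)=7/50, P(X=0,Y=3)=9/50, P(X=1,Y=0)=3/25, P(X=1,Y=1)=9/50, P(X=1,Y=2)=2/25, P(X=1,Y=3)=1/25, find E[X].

First find marginal of X:
P(X=0) = 29/50
P(X=1) = 21/50
E[X] = 0 × 29/50 + 1 × 21/50 = 21/50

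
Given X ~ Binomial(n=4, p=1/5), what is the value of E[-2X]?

For X ~ Binomial(n=4, p=1/5):
E[X] = \frac{4}{5}
E[-2X] = -2 × E[X] + 0 = - \frac{8}{5}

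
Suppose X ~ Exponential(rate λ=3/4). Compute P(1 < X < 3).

P(1 < X < 3) = ∫_{1}^{3} f(x) dx
where f(x) = \frac{3 e^{- \frac{3 x}{4}}}{4}
= - \frac{1 - e^{\frac{3}{2}}}{e^{\frac{9}{4}}}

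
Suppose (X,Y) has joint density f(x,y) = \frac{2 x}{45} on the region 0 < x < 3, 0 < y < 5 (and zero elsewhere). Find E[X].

f_X(x) = ∫_0^5 \frac{2 x}{45} dy = \frac{2 x}{9}
E[X] = ∫_0^3 x × (\frac{2 x}{9}) dx = 2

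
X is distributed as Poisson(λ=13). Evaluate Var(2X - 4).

For X ~ Poisson(λ=13):
Var(X) = 13
Var(2X - 4) = (2)² × Var(X) = 4 × 13 = 52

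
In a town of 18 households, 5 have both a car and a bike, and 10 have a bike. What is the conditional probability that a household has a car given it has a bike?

P(A ∩ B) = 5/18
P(B) = 10/18 = 5/9
P(A|B) = P(A ∩ B) / P(B) = (5/18) / (5/9) = 1/2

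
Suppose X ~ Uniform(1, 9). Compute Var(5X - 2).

For X ~ Uniform(1, 9):
Var(X) = \frac{16}{3}
Var(5X - 2) = (5)² × Var(X) = 25 × \frac{16}{3} = \frac{400}{3}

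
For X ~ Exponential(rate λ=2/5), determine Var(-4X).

For X ~ Exponential(rate λ=2/5):
Var(X) = \frac{25}{4}
Var(-4X) = (-4)² × Var(X) = 16 × \frac{25}{4} = 100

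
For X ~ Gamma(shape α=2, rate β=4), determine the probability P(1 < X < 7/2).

P(1 < X < 7/2) = ∫_{1}^{7/2} f(x) dx
where f(x) = 16 x e^{- 4 x}
= \frac{5 \left(-3 + e^{10}\right)}{e^{14}}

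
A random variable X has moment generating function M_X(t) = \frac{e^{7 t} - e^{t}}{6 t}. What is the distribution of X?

The MGF M(t) = \frac{e^{7 t} - e^{t}}{6 t} is the standard form for the Uniform distribution.
Comparing with the known MGF formula identifies: Uniform(1, 7)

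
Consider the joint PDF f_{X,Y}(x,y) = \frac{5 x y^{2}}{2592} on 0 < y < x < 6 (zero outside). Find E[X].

f_X(x) = ∫_0^x \frac{5 x y^{2}}{2592} dy = \frac{5 x^{4}}{7776}
E[X] = ∫_0^6 x × (\frac{5 x^{4}}{7776}) dx = 5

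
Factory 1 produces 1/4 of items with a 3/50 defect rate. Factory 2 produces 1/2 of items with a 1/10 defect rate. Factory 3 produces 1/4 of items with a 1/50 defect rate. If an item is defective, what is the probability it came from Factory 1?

Using Bayes' theorem:
P(F1) = 1/4, P(D|F1) = 3/50
P(F2) = 1/2, P(D|F2) = 1/10
P(F3) = 1/4, P(D|F3) = 1/50
P(D) = P(D|F1)P(F1) + P(D|F2)P(F2) + P(D|F3)P(F3)
     = \frac{7}{100}
P(F1|D) = P(D|F1)P(F1) / P(D)
= \frac{3}{14}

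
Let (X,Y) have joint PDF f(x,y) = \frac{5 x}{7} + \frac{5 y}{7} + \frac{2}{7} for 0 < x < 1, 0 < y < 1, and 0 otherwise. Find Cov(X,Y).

E[XY] = ∫∫ xy × f(x,y) dx dy = \frac{13}{42}
E[X] = \frac{47}{84}
E[Y] = \frac{47}{84}
Cov(X,Y) = E[XY] - E[X]E[Y] = - \frac{25}{7056}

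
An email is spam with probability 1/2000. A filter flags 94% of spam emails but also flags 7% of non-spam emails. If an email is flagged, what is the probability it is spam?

Let D = the rare event, + = positive/flagged.
P(D) = 1/2000
P(+|D) = 94/100 = 47/50
P(+|D') = 7/100
P(+) = P(+|D)P(D) + P(+|D')P(D')
     = \frac{47}{50} × \frac{1}{2000} + \frac{7}{100} × \frac{1999}{2000}
     = \frac{14087}{200000}
P(D|+) = P(+|D)P(D)/P(+) = \frac{94}{14087}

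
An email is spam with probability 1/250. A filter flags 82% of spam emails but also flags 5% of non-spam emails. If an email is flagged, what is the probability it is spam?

Let D = the rare event, + = positive/flagged.
P(D) = 1/250
P(+|D) = 82/100 = 41/50
P(+|D') = 5/100 = 1/20
P(+) = P(+|D)P(D) + P(+|D')P(D')
     = \frac{41}{50} × \frac{1}{250} + \frac{1}{20} × \frac{249}{250}
     = \frac{1327}{25000}
P(D|+) = P(+|D)P(D)/P(+) = \frac{82}{1327}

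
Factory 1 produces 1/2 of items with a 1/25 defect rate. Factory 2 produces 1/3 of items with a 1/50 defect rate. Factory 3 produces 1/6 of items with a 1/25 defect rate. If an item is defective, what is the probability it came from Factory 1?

Using Bayes' theorem:
P(F1) = 1/2, P(D|F1) = 1/25
P(F2) = 1/3, P(D|F2) = 1/50
P(F3) = 1/6, P(D|F3) = 1/25
P(D) = P(D|F1)P(F1) + P(D|F2)P(F2) + P(D|F3)P(F3)
     = \frac{1}{30}
P(F1|D) = P(D|F1)P(F1) / P(D)
= \frac{3}{5}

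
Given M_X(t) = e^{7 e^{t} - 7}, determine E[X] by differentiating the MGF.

To find E[X], compute M^(1)(0):
M^(1)(t) = 7 e^{t} e^{7 e^{t} - 7}
M^(1)(0) = 7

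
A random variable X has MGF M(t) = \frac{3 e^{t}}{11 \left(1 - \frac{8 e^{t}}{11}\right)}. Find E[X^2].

To find E[X^2], compute M^(2)(0):
M^(1)(t) = \frac{3 e^{t}}{11 \left(1 - \frac{8 e^{t}}{11}\right)} + \frac{24 e^{2 t}}{121 \left(1 - \frac{8 e^{t}}{11}\right)^{2}}
M^(2)(t) = \frac{3 e^{t}}{11 \left(1 - \frac{8 e^{t}}{11}\right)} + \frac{72 e^{2 t}}{121 \left(1 - \frac{8 e^{t}}{11}\right)^{2}} + \frac{384 e^{3 t}}{1331 \left(1 - \frac{8 e^{t}}{11}\right)^{3}}
M^(2)(0) = \frac{209}{9}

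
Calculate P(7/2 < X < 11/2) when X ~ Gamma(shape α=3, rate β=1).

P(7/2 < X < 11/2) = ∫_{7/2}^{11/2} f(x) dx
where f(x) = \frac{x^{2} e^{- x}}{2}
= \frac{-173 + 85 e^{2}}{8 e^{\frac{11}{2}}}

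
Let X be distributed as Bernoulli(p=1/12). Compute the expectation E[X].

For X ~ Bernoulli(p=1/12), the expected value is:
E[X] = \frac{1}{12}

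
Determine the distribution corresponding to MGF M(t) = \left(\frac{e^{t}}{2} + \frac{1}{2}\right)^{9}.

The MGF M(t) = \left(\frac{e^{t}}{2} + \frac{1}{2}\right)^{9} is the standard form for the Binomial distribution.
Comparing with the known MGF formula identifies: Binomial(n=9, p=1/2)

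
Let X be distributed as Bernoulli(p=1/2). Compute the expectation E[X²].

Using the identity E[X²] = Var(X) + (E[X])²:
E[X] = \frac{1}{2}
Var(X) = \frac{1}{4}
E[X²] = \frac{1}{4} + (\frac{1}{2})²
= \frac{1}{2}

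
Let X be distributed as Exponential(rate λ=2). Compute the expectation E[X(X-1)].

E[X(X-1)] = E[X² - X] = E[X²] - E[X]
E[X] = \frac{1}{2}
E[X²] = Var(X) + (E[X])² = \frac{1}{4} + (\frac{1}{2})² = \frac{1}{2}
E[X(X-1)] = \frac{1}{2} - \frac{1}{2} = 0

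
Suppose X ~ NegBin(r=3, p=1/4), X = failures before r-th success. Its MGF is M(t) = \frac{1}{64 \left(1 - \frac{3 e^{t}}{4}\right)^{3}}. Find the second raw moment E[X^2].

To find E[X^2], compute M^(2)(0):
M^(1)(t) = \frac{9 e^{t}}{256 \left(1 - \frac{3 e^{t}}{4}\right)^{4}}
M^(2)(t) = \frac{9 e^{t}}{256 \left(1 - \frac{3 e^{t}}{4}\right)^{4}} + \frac{27 e^{2 t}}{256 \left(1 - \frac{3 e^{t}}{4}\right)^{5}}
M^(2)(0) = 117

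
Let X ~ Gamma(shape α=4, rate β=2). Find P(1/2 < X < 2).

P(1/2 < X < 2) = ∫_{1/2}^{2} f(x) dx
where f(x) = \frac{8 x^{3} e^{- 2 x}}{3}
= \frac{-71 + 8 e^{3}}{3 e^{4}}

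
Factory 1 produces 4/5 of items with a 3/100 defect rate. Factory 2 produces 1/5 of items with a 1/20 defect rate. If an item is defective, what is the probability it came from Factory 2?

Using Bayes' theorem:
P(F1) = 4/5, P(D|F1) = 3/100
P(F2) = 1/5, P(D|F2) = 1/20
P(D) = P(D|F1)P(F1) + P(D|F2)P(F2)
     = \frac{17}{500}
P(F2|D) = P(D|F2)P(F2) / P(D)
= \frac{5}{17}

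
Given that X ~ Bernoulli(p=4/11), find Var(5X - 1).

For X ~ Bernoulli(p=4/11):
Var(X) = \frac{28}{121}
Var(5X - 1) = (5)² × Var(X) = 25 × \frac{28}{121} = \frac{700}{121}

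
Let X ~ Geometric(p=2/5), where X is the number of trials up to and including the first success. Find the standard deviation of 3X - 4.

For X ~ Geometric(p=2/5), where X is the number of trials up to and including the first success:
Var(X) = \frac{15}{4}
SD(X) = √(Var(X)) = √(\frac{15}{4}) = \frac{\sqrt{15}}{2}
SD(3X - 4) = |3| × SD(X) = 3 × \frac{\sqrt{15}}{2} = \frac{3 \sqrt{15}}{2}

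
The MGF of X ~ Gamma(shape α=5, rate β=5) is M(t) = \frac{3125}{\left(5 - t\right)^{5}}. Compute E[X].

To find E[X], compute M^(1)(0):
M^(1)(t) = \frac{15625}{\left(5 - t\right)^{6}}
M^(1)(0) = 1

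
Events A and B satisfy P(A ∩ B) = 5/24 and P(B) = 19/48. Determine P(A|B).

P(A|B) = P(A ∩ B) / P(B)
= (5/24) / (19/48)
= 10/19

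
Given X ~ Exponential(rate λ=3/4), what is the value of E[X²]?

Using the identity E[X²] = Var(X) + (E[X])²:
E[X] = \frac{4}{3}
Var(X) = \frac{16}{9}
E[X²] = \frac{16}{9} + (\frac{4}{3})²
= \frac{32}{9}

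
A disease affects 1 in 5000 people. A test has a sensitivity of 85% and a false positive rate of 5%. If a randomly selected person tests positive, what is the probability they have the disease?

Let D = the rare event, + = positive/flagged.
P(D) = 1/5000
P(+|D) = 85/100 = 17/20
P(+|D') = 5/100 = 1/20
P(+) = P(+|D)P(D) + P(+|D')P(D')
     = \frac{17}{20} × \frac{1}{5000} + \frac{1}{20} × \frac{4999}{5000}
     = \frac{627}{12500}
P(D|+) = P(+|D)P(D)/P(+) = \frac{17}{5016}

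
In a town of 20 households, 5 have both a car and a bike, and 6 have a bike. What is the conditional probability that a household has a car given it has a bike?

P(A ∩ B) = 5/20 = 1/4
P(B) = 6/20 = 3/10
P(A|B) = P(A ∩ B) / P(B) = (1/4) / (3/10) = 5/6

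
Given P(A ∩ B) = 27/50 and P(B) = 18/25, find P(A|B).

P(A|B) = P(A ∩ B) / P(B)
= (27/50) / (18/25)
= 3/4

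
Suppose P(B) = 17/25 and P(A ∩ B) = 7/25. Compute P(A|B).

P(A|B) = P(A ∩ B) / P(B)
= (7/25) / (17/25)
= 7/17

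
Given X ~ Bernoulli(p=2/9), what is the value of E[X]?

For X ~ Bernoulli(p=2/9), the expected value is:
E[X] = \frac{2}{9}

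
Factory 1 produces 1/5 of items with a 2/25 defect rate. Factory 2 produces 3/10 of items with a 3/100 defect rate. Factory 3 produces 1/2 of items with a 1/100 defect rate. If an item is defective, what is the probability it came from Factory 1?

Using Bayes' theorem:
P(F1) = 1/5, P(D|F1) = 2/25
P(F2) = 3/10, P(D|F2) = 3/100
P(F3) = 1/2, P(D|F3) = 1/100
P(D) = P(D|F1)P(F1) + P(D|F2)P(F2) + P(D|F3)P(F3)
     = \frac{3}{100}
P(F1|D) = P(D|F1)P(F1) / P(D)
= \frac{8}{15}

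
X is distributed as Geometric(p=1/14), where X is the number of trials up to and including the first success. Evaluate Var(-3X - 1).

For X ~ Geometric(p=1/14), where X is the number of trials up to and including the first success:
Var(X) = 182
Var(-3X - 1) = (-3)² × Var(X) = 9 × 182 = 1638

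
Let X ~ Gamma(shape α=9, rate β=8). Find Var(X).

For X ~ Gamma(shape α=9, rate β=8):
Var(X) = \frac{9}{64}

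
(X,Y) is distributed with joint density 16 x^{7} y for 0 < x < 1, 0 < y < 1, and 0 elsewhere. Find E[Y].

E[Y] = ∫_0^1 ∫_0^1 y × f(x,y) dx dy
= \frac{2}{3}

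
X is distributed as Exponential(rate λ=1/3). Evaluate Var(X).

For X ~ Exponential(rate λ=1/3):
Var(X) = 9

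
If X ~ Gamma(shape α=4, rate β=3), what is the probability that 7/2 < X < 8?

P(7/2 < X < 8) = ∫_{7/2}^{8} f(x) dx
where f(x) = \frac{27 x^{3} e^{- 3 x}}{2}
= - \frac{2617}{e^{24}} + \frac{4153}{16 e^{\frac{21}{2}}}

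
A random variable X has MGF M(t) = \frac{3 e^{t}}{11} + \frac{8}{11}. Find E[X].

To find E[X], compute M^(1)(0):
M^(1)(t) = \frac{3 e^{t}}{11}
M^(1)(0) = \frac{3}{11}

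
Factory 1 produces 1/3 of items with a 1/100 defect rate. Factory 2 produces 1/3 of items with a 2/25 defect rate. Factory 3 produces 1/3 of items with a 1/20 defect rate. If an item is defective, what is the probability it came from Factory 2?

Using Bayes' theorem:
P(F1) = 1/3, P(D|F1) = 1/100
P(F2) = 1/3, P(D|F2) = 2/25
P(F3) = 1/3, P(D|F3) = 1/20
P(D) = P(D|F1)P(F1) + P(D|F2)P(F2) + P(D|F3)P(F3)
     = \frac{7}{150}
P(F2|D) = P(D|F2)P(F2) / P(D)
= \frac{4}{7}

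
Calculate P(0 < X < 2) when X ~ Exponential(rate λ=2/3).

P(0 < X < 2) = ∫_{0}^{2} f(x) dx
where f(x) = \frac{2 e^{- \frac{2 x}{3}}}{3}
= 1 - e^{- \frac{4}{3}}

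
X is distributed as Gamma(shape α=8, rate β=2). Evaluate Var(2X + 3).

For X ~ Gamma(shape α=8, rate β=2):
Var(X) = 2
Var(2X + 3) = (2)² × Var(X) = 4 × 2 = 8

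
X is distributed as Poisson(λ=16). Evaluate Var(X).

For X ~ Poisson(λ=16):
Var(X) = 16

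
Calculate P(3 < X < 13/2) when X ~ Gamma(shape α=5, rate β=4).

P(3 < X < 13/2) = ∫_{3}^{13/2} f(x) dx
where f(x) = \frac{128 x^{4} e^{- 4 x}}{3}
= \frac{-22335 + 1237 e^{14}}{e^{26}}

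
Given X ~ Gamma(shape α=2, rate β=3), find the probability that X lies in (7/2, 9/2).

P(7/2 < X < 9/2) = ∫_{7/2}^{9/2} f(x) dx
where f(x) = 9 x e^{- 3 x}
= \frac{-29 + 23 e^{3}}{2 e^{\frac{27}{2}}}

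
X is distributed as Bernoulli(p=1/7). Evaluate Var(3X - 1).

For X ~ Bernoulli(p=1/7):
Var(X) = \frac{6}{49}
Var(3X - 1) = (3)² × Var(X) = 9 × \frac{6}{49} = \frac{54}{49}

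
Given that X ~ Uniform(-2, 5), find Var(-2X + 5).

For X ~ Uniform(-2, 5):
Var(X) = \frac{49}{12}
Var(-2X + 5) = (-2)² × Var(X) = 4 × \frac{49}{12} = \frac{49}{3}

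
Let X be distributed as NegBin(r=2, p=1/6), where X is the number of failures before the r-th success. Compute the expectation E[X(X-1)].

E[X(X-1)] = E[X² - X] = E[X²] - E[X]
E[X] = 10
E[X²] = Var(X) + (E[X])² = 60 + (10)² = 160
E[X(X-1)] = 160 - 10 = 150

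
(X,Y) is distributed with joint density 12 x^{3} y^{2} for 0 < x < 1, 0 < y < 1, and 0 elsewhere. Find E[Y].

E[Y] = ∫_0^1 ∫_0^1 y × f(x,y) dx dy
= \frac{3}{4}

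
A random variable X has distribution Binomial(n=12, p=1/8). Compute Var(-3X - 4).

For X ~ Binomial(n=12, p=1/8):
Var(X) = \frac{21}{16}
Var(-3X - 4) = (-3)² × Var(X) = 9 × \frac{21}{16} = \frac{189}{16}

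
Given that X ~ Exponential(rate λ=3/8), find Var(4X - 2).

For X ~ Exponential(rate λ=3/8):
Var(X) = \frac{64}{9}
Var(4X - 2) = (4)² × Var(X) = 16 × \frac{64}{9} = \frac{1024}{9}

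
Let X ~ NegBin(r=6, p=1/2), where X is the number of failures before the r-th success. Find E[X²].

Using the identity E[X²] = Var(X) + (E[X])²:
E[X] = 6
Var(X) = 12
E[X²] = 12 + (6)²
= 48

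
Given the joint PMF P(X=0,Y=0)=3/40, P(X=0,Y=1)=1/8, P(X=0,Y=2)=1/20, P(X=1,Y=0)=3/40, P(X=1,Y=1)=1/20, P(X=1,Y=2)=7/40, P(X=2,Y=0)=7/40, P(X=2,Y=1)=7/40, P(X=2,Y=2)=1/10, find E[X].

First find marginal of X:
P(X=0) = 1/4
P(X=1) = 3/10
P(X=2) = 9/20
E[X] = 0 × 1/4 + 1 × 3/10 + 2 × 9/20 = 6/5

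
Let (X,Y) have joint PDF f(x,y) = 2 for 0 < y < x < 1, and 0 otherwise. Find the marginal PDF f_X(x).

f_X(x) = ∫_0^x 2 dy = 2 x
for 0 < x < 1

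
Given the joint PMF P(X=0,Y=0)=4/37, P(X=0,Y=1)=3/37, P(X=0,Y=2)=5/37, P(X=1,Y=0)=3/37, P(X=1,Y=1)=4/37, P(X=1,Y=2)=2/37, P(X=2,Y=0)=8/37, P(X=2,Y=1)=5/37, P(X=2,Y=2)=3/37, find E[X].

First find marginal of X:
P(X=0) = 12/37
P(X=1) = 9/37
P(X=2) = 16/37
E[X] = 0 × 12/37 + 1 × 9/37 + 2 × 16/37 = 41/37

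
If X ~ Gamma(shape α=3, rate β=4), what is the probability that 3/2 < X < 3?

P(3/2 < X < 3) = ∫_{3/2}^{3} f(x) dx
where f(x) = 32 x^{2} e^{- 4 x}
= \frac{5 \left(-17 + 5 e^{6}\right)}{e^{12}}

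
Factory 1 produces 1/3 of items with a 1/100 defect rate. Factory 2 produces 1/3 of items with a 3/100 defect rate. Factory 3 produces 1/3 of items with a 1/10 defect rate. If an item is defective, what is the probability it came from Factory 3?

Using Bayes' theorem:
P(F1) = 1/3, P(D|F1) = 1/100
P(F2) = 1/3, P(D|F2) = 3/100
P(F3) = 1/3, P(D|F3) = 1/10
P(D) = P(D|F1)P(F1) + P(D|F2)P(F2) + P(D|F3)P(F3)
     = \frac{7}{150}
P(F3|D) = P(D|F3)P(F3) / P(D)
= \frac{5}{7}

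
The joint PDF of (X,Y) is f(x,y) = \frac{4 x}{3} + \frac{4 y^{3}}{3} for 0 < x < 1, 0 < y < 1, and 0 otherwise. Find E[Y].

E[Y] = ∫_0^1 ∫_0^1 y × f(x,y) dx dy
= \frac{3}{5}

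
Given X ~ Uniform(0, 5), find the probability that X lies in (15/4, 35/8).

P(15/4 < X < 35/8) = ∫_{15/4}^{35/8} f(x) dx
where f(x) = \frac{1}{5}
= \frac{1}{8}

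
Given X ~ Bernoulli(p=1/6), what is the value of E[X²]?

Using the identity E[X²] = Var(X) + (E[X])²:
E[X] = \frac{1}{6}
Var(X) = \frac{5}{36}
E[X²] = \frac{5}{36} + (\frac{1}{6})²
= \frac{1}{6}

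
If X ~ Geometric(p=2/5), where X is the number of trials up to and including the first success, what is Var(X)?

For X ~ Geometric(p=2/5), where X is the number of trials up to and including the first success:
Var(X) = \frac{15}{4}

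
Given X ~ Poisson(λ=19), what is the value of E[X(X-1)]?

E[X(X-1)] = E[X² - X] = E[X²] - E[X]
E[X] = 19
E[X²] = Var(X) + (E[X])² = 19 + (19)² = 380
E[X(X-1)] = 380 - 19 = 361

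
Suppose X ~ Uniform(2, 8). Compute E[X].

For X ~ Uniform(2, 8), the expected value is:
E[X] = 5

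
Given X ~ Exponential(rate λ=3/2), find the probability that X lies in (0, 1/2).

P(0 < X < 1/2) = ∫_{0}^{1/2} f(x) dx
where f(x) = \frac{3 e^{- \frac{3 x}{2}}}{2}
= 1 - e^{- \frac{3}{4}}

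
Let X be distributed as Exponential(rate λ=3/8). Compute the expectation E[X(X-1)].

E[X(X-1)] = E[X² - X] = E[X²] - E[X]
E[X] = \frac{8}{3}
E[X²] = Var(X) + (E[X])² = \frac{64}{9} + (\frac{8}{3})² = \frac{128}{9}
E[X(X-1)] = \frac{128}{9} - \frac{8}{3} = \frac{104}{9}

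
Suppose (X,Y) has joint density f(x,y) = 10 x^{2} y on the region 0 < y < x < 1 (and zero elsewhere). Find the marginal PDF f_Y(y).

f_Y(y) = ∫_y^1 10 x^{2} y dx = \frac{10 y \left(1 - y^{3}\right)}{3}
for 0 < y < 1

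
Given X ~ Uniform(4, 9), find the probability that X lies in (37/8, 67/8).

P(37/8 < X < 67/8) = ∫_{37/8}^{67/8} f(x) dx
where f(x) = \frac{1}{5}
= \frac{3}{4}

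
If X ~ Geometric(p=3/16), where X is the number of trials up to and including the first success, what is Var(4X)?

For X ~ Geometric(p=3/16), where X is the number of trials up to and including the first success:
Var(X) = \frac{208}{9}
Var(4X) = (4)² × Var(X) = 16 × \frac{208}{9} = \frac{3328}{9}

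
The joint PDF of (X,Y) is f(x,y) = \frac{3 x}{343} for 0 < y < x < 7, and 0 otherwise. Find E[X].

f_X(x) = ∫_0^x \frac{3 x}{343} dy = \frac{3 x^{2}}{343}
E[X] = ∫_0^7 x × (\frac{3 x^{2}}{343}) dx = \frac{21}{4}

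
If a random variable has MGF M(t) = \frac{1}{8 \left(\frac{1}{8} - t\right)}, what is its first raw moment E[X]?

To find E[X], compute M^(1)(0):
M^(1)(t) = \frac{1}{8 \left(\frac{1}{8} - t\right)^{2}}
M^(1)(0) = 8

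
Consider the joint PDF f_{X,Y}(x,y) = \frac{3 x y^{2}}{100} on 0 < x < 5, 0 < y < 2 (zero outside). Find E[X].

f_X(x) = ∫_0^2 \frac{3 x y^{2}}{100} dy = \frac{2 x}{25}
E[X] = ∫_0^5 x × (\frac{2 x}{25}) dx = \frac{10}{3}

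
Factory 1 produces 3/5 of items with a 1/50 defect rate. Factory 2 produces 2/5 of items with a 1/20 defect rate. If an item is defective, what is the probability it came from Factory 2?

Using Bayes' theorem:
P(F1) = 3/5, P(D|F1) = 1/50
P(F2) = 2/5, P(D|F2) = 1/20
P(D) = P(D|F1)P(F1) + P(D|F2)P(F2)
     = \frac{4}{125}
P(F2|D) = P(D|F2)P(F2) / P(D)
= \frac{5}{8}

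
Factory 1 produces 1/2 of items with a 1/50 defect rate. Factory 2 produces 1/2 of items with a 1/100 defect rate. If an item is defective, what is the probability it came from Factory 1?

Using Bayes' theorem:
P(F1) = 1/2, P(D|F1) = 1/50
P(F2) = 1/2, P(D|F2) = 1/100
P(D) = P(D|F1)P(F1) + P(D|F2)P(F2)
     = \frac{3}{200}
P(F1|D) = P(D|F1)P(F1) / P(D)
= \frac{2}{3}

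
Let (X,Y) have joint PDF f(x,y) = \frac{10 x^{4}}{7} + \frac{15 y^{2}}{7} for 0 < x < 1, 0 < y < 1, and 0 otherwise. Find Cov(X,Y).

E[XY] = ∫∫ xy × f(x,y) dx dy = \frac{65}{168}
E[X] = \frac{25}{42}
E[Y] = \frac{19}{28}
Cov(X,Y) = E[XY] - E[X]E[Y] = - \frac{5}{294}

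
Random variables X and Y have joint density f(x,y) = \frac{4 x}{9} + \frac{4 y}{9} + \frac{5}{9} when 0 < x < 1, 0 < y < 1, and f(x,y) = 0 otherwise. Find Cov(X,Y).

E[XY] = ∫∫ xy × f(x,y) dx dy = \frac{31}{108}
E[X] = \frac{29}{54}
E[Y] = \frac{29}{54}
Cov(X,Y) = E[XY] - E[X]E[Y] = - \frac{1}{729}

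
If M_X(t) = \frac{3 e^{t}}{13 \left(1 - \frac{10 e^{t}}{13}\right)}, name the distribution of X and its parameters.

The MGF M(t) = \frac{3 e^{t}}{13 \left(1 - \frac{10 e^{t}}{13}\right)} is the standard form for the Geometric distribution.
Comparing with the known MGF formula identifies: Geometric(p=3/13), X = trial number of first success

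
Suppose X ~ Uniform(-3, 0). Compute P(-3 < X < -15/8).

P(-3 < X < -15/8) = ∫_{-3}^{-15/8} f(x) dx
where f(x) = \frac{1}{3}
= \frac{3}{8}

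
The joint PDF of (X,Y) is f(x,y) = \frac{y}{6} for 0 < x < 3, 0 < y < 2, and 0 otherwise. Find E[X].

f_X(x) = ∫_0^2 \frac{y}{6} dy = \frac{1}{3}
E[X] = ∫_0^3 x × (\frac{1}{3}) dx = \frac{3}{2}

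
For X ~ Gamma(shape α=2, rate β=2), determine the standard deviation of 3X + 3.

For X ~ Gamma(shape α=2, rate β=2):
Var(X) = \frac{1}{2}
SD(X) = √(Var(X)) = √(\frac{1}{2}) = \frac{\sqrt{2}}{2}
SD(3X + 3) = |3| × SD(X) = 3 × \frac{\sqrt{2}}{2} = \frac{3 \sqrt{2}}{2}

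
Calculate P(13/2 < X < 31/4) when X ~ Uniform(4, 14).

P(13/2 < X < 31/4) = ∫_{13/2}^{31/4} f(x) dx
where f(x) = \frac{1}{10}
= \frac{1}{8}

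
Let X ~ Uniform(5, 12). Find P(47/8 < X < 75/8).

P(47/8 < X < 75/8) = ∫_{47/8}^{75/8} f(x) dx
where f(x) = \frac{1}{7}
= \frac{1}{2}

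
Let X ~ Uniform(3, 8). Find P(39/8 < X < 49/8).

P(39/8 < X < 49/8) = ∫_{39/8}^{49/8} f(x) dx
where f(x) = \frac{1}{5}
= \frac{1}{4}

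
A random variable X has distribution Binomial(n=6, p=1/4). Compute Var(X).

For X ~ Binomial(n=6, p=1/4):
Var(X) = \frac{9}{8}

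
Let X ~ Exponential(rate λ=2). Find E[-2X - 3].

For X ~ Exponential(rate λ=2):
E[X] = \frac{1}{2}
E[-2X - 3] = -2 × E[X] - 3 = -4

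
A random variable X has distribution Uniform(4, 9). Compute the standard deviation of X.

For X ~ Uniform(4, 9):
Var(X) = \frac{25}{12}
SD(X) = √(Var(X)) = √(\frac{25}{12}) = \frac{5 \sqrt{3}}{6}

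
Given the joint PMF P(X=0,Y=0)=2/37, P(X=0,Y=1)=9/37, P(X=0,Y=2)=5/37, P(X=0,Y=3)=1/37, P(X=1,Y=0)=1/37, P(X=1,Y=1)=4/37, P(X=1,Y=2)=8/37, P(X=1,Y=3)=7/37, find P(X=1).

P(X=1) = P(X=1,Y=0) + P(X=1,Y=1) + P(X=1,Y=2) + P(X=1,Y=3)
= 1/37 + 4/37 + 8/37 + 7/37
= 20/37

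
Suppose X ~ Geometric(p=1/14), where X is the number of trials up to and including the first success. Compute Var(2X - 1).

For X ~ Geometric(p=1/14), where X is the number of trials up to and including the first success:
Var(X) = 182
Var(2X - 1) = (2)² × Var(X) = 4 × 182 = 728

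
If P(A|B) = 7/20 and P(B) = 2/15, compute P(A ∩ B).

By definition, P(A|B) = P(A ∩ B) / P(B)
So P(A ∩ B) = P(A|B) × P(B)
= 7/20 × 2/15
= 7/150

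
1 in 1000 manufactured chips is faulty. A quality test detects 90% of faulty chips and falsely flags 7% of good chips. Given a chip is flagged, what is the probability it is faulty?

Let D = the rare event, + = positive/flagged.
P(D) = 1/1000
P(+|D) = 90/100 = 9/10
P(+|D') = 7/100
P(+) = P(+|D)P(D) + P(+|D')P(D')
     = \frac{9}{10} × \frac{1}{1000} + \frac{7}{100} × \frac{999}{1000}
     = \frac{7083}{100000}
P(D|+) = P(+|D)P(D)/P(+) = \frac{10}{787}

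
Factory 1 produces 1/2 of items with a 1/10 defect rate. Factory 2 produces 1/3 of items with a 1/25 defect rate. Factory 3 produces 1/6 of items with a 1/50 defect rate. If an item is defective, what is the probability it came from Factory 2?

Using Bayes' theorem:
P(F1) = 1/2, P(D|F1) = 1/10
P(F2) = 1/3, P(D|F2) = 1/25
P(F3) = 1/6, P(D|F3) = 1/50
P(D) = P(D|F1)P(F1) + P(D|F2)P(F2) + P(D|F3)P(F3)
     = \frac{1}{15}
P(F2|D) = P(D|F2)P(F2) / P(D)
= \frac{1}{5}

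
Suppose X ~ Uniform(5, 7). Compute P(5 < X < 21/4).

P(5 < X < 21/4) = ∫_{5}^{21/4} f(x) dx
where f(x) = \frac{1}{2}
= \frac{1}{8}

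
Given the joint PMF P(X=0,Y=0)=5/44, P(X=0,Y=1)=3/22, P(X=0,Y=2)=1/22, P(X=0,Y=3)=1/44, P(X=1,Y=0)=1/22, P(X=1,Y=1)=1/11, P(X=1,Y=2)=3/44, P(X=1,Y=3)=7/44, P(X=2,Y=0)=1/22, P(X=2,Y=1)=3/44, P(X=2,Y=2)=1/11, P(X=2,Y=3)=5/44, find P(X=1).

P(X=1) = P(X=1,Y=0) + P(X=1,Y=1) + P(X=1,Y=2) + P(X=1,Y=3)
= 1/22 + 1/11 + 3/44 + 7/44
= 4/11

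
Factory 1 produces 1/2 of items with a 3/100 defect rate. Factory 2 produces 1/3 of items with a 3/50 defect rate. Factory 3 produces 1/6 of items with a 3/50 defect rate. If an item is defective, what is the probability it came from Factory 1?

Using Bayes' theorem:
P(F1) = 1/2, P(D|F1) = 3/100
P(F2) = 1/3, P(D|F2) = 3/50
P(F3) = 1/6, P(D|F3) = 3/50
P(D) = P(D|F1)P(F1) + P(D|F2)P(F2) + P(D|F3)P(F3)
     = \frac{9}{200}
P(F1|D) = P(D|F1)P(F1) / P(D)
= \frac{1}{3}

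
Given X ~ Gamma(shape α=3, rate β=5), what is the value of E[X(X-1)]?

E[X(X-1)] = E[X² - X] = E[X²] - E[X]
E[X] = \frac{3}{5}
E[X²] = Var(X) + (E[X])² = \frac{3}{25} + (\frac{3}{5})² = \frac{12}{25}
E[X(X-1)] = \frac{12}{25} - \frac{3}{5} = - \frac{3}{25}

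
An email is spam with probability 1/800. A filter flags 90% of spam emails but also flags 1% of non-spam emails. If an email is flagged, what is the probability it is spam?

Let D = the rare event, + = positive/flagged.
P(D) = 1/800
P(+|D) = 90/100 = 9/10
P(+|D') = 1/100
P(+) = P(+|D)P(D) + P(+|D')P(D')
     = \frac{9}{10} × \frac{1}{800} + \frac{1}{100} × \frac{799}{800}
     = \frac{889}{80000}
P(D|+) = P(+|D)P(D)/P(+) = \frac{90}{889}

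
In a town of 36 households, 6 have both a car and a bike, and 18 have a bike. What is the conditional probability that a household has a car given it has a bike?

P(A ∩ B) = 6/36 = 1/6
P(B) = 18/36 = 1/2
P(A|B) = P(A ∩ B) / P(B) = (1/6) / (1/2) = 1/3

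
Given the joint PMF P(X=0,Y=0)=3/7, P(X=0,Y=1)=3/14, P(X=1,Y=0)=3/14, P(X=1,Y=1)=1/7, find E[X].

First find marginal of X:
P(X=0) = 9/14
P(X=1) = 5/14
E[X] = 0 × 9/14 + 1 × 5/14 = 5/14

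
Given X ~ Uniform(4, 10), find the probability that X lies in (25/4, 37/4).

P(25/4 < X < 37/4) = ∫_{25/4}^{37/4} f(x) dx
where f(x) = \frac{1}{6}
= \frac{1}{2}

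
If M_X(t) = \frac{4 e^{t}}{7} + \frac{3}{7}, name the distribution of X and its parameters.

The MGF M(t) = \frac{4 e^{t}}{7} + \frac{3}{7} is the standard form for the Bernoulli distribution.
Comparing with the known MGF formula identifies: Bernoulli(p=4/7)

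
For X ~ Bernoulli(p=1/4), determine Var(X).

For X ~ Bernoulli(p=1/4):
Var(X) = \frac{3}{16}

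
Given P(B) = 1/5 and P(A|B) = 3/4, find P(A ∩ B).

By definition, P(A|B) = P(A ∩ B) / P(B)
So P(A ∩ B) = P(A|B) × P(B)
= 3/4 × 1/5
= 3/20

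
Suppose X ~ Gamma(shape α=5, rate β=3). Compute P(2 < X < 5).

P(2 < X < 5) = ∫_{2}^{5} f(x) dx
where f(x) = \frac{81 x^{4} e^{- 3 x}}{8}
= \frac{-22403 + 920 e^{9}}{8 e^{15}}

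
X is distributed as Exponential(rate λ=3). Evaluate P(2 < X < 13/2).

P(2 < X < 13/2) = ∫_{2}^{13/2} f(x) dx
where f(x) = 3 e^{- 3 x}
= - \frac{1}{e^{\frac{39}{2}}} + e^{-6}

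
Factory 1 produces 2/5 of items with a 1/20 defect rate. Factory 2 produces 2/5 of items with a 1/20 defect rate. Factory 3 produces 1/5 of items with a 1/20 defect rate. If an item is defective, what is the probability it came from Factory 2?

Using Bayes' theorem:
P(F1) = 2/5, P(D|F1) = 1/20
P(F2) = 2/5, P(D|F2) = 1/20
P(F3) = 1/5, P(D|F3) = 1/20
P(D) = P(D|F1)P(F1) + P(D|F2)P(F2) + P(D|F3)P(F3)
     = \frac{1}{20}
P(F2|D) = P(D|F2)P(F2) / P(D)
= \frac{2}{5}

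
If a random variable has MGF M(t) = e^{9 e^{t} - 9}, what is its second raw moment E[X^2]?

To find E[X^2], compute M^(2)(0):
M^(1)(t) = 9 e^{t} e^{9 e^{t} - 9}
M^(2)(t) = 81 e^{2 t} e^{9 e^{t} - 9} + 9 e^{t} e^{9 e^{t} - 9}
M^(2)(0) = 90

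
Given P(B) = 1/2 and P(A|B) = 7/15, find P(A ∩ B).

By definition, P(A|B) = P(A ∩ B) / P(B)
So P(A ∩ B) = P(A|B) × P(B)
= 7/15 × 1/2
= 7/30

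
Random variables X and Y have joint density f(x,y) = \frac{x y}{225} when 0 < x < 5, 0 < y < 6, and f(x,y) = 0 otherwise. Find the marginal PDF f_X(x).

f_X(x) = ∫_0^6 f(x,y) dy
= ∫_0^6 \frac{x y}{225} dy
= \frac{2 x}{25} for 0 < x < 5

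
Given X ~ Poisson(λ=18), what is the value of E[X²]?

Using the identity E[X²] = Var(X) + (E[X])²:
E[X] = 18
Var(X) = 18
E[X²] = 18 + (18)²
= 342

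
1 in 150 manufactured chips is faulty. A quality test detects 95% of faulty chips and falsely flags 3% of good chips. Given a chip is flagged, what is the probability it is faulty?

Let D = the rare event, + = positive/flagged.
P(D) = 1/150
P(+|D) = 95/100 = 19/20
P(+|D') = 3/100
P(+) = P(+|D)P(D) + P(+|D')P(D')
     = \frac{19}{20} × \frac{1}{150} + \frac{3}{100} × \frac{149}{150}
     = \frac{271}{7500}
P(D|+) = P(+|D)P(D)/P(+) = \frac{95}{542}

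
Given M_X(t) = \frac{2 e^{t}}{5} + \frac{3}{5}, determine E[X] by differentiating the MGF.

To find E[X], compute M^(1)(0):
M^(1)(t) = \frac{2 e^{t}}{5}
M^(1)(0) = \frac{2}{5}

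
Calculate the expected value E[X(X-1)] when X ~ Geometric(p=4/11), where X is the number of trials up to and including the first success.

E[X(X-1)] = E[X² - X] = E[X²] - E[X]
E[X] = \frac{11}{4}
E[X²] = Var(X) + (E[X])² = \frac{77}{16} + (\frac{11}{4})² = \frac{99}{8}
E[X(X-1)] = \frac{99}{8} - \frac{11}{4} = \frac{77}{8}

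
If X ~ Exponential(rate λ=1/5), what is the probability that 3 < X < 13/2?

P(3 < X < 13/2) = ∫_{3}^{13/2} f(x) dx
where f(x) = \frac{e^{- \frac{x}{5}}}{5}
= - \frac{1}{e^{\frac{13}{10}}} + e^{- \frac{3}{5}}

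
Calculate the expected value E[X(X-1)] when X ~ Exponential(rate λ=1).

E[X(X-1)] = E[X² - X] = E[X²] - E[X]
E[X] = 1
E[X²] = Var(X) + (E[X])² = 1 + (1)² = 2
E[X(X-1)] = 2 - 1 = 1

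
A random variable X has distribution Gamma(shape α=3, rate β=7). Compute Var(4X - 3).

For X ~ Gamma(shape α=3, rate β=7):
Var(X) = \frac{3}{49}
Var(4X - 3) = (4)² × Var(X) = 16 × \frac{3}{49} = \frac{48}{49}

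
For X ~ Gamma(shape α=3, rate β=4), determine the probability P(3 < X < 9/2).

P(3 < X < 9/2) = ∫_{3}^{9/2} f(x) dx
where f(x) = 32 x^{2} e^{- 4 x}
= \frac{-181 + 85 e^{6}}{e^{18}}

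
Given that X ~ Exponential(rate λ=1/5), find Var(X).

For X ~ Exponential(rate λ=1/5):
Var(X) = 25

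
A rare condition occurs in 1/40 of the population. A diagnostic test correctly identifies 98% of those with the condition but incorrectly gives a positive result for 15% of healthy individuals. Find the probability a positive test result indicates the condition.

Let D = the rare event, + = positive/flagged.
P(D) = 1/40
P(+|D) = 98/100 = 49/50
P(+|D') = 15/100 = 3/20
P(+) = P(+|D)P(D) + P(+|D')P(D')
     = \frac{49}{50} × \frac{1}{40} + \frac{3}{20} × \frac{39}{40}
     = \frac{683}{4000}
P(D|+) = P(+|D)P(D)/P(+) = \frac{98}{683}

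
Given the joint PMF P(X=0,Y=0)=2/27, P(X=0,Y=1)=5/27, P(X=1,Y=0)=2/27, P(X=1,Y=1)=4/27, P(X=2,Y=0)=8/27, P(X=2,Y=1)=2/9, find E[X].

First find marginal of X:
P(X=0) = 7/27
P(X=1) = 2/9
P(X=2) = 14/27
E[X] = 0 × 7/27 + 1 × 2/9 + 2 × 14/27 = 34/27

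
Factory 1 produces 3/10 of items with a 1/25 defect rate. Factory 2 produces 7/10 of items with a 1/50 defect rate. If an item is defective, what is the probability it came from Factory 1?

Using Bayes' theorem:
P(F1) = 3/10, P(D|F1) = 1/25
P(F2) = 7/10, P(D|F2) = 1/50
P(D) = P(D|F1)P(F1) + P(D|F2)P(F2)
     = \frac{13}{500}
P(F1|D) = P(D|F1)P(F1) / P(D)
= \frac{6}{13}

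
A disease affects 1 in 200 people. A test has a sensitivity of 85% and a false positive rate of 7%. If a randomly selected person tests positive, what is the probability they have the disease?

Let D = the rare event, + = positive/flagged.
P(D) = 1/200
P(+|D) = 85/100 = 17/20
P(+|D') = 7/100
P(+) = P(+|D)P(D) + P(+|D')P(D')
     = \frac{17}{20} × \frac{1}{200} + \frac{7}{100} × \frac{199}{200}
     = \frac{739}{10000}
P(D|+) = P(+|D)P(D)/P(+) = \frac{85}{1478}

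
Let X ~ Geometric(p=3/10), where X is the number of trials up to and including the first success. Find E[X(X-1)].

E[X(X-1)] = E[X² - X] = E[X²] - E[X]
E[X] = \frac{10}{3}
E[X²] = Var(X) + (E[X])² = \frac{70}{9} + (\frac{10}{3})² = \frac{170}{9}
E[X(X-1)] = \frac{170}{9} - \frac{10}{3} = \frac{140}{9}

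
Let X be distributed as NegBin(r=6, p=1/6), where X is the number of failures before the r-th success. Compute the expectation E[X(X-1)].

E[X(X-1)] = E[X² - X] = E[X²] - E[X]
E[X] = 30
E[X²] = Var(X) + (E[X])² = 180 + (30)² = 1080
E[X(X-1)] = 1080 - 30 = 1050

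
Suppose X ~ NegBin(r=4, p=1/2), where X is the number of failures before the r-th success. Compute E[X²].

Using the identity E[X²] = Var(X) + (E[X])²:
E[X] = 4
Var(X) = 8
E[X²] = 8 + (4)²
= 24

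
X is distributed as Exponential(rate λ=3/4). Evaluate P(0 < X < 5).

P(0 < X < 5) = ∫_{0}^{5} f(x) dx
where f(x) = \frac{3 e^{- \frac{3 x}{4}}}{4}
= 1 - e^{- \frac{15}{4}}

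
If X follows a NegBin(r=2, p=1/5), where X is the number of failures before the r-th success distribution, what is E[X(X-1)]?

E[X(X-1)] = E[X² - X] = E[X²] - E[X]
E[X] = 8
E[X²] = Var(X) + (E[X])² = 40 + (8)² = 104
E[X(X-1)] = 104 - 8 = 96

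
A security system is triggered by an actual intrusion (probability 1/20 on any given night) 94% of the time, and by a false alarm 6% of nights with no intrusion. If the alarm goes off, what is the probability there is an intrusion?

Let D = the rare event, + = positive/flagged.
P(D) = 1/20
P(+|D) = 94/100 = 47/50
P(+|D') = 6/100 = 3/50
P(+) = P(+|D)P(D) + P(+|D')P(D')
     = \frac{47}{50} × \frac{1}{20} + \frac{3}{50} × \frac{19}{20}
     = \frac{13}{125}
P(D|+) = P(+|D)P(D)/P(+) = \frac{47}{104}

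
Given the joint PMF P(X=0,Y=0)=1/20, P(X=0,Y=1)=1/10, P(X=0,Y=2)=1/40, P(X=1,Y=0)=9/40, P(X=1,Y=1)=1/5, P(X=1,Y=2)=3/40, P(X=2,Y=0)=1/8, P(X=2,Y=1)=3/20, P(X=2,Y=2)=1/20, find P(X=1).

P(X=1) = P(X=1,Y=0) + P(X=1,Y=1) + P(X=1,Y=2)
= 9/40 + 1/5 + 3/40
= 1/2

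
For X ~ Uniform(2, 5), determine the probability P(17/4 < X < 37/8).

P(17/4 < X < 37/8) = ∫_{17/4}^{37/8} f(x) dx
where f(x) = \frac{1}{3}
= \frac{1}{8}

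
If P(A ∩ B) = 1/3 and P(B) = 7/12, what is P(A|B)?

P(A|B) = P(A ∩ B) / P(B)
= (1/3) / (7/12)
= 4/7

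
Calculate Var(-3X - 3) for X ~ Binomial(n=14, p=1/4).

For X ~ Binomial(n=14, p=1/4):
Var(X) = \frac{21}{8}
Var(-3X - 3) = (-3)² × Var(X) = 9 × \frac{21}{8} = \frac{189}{8}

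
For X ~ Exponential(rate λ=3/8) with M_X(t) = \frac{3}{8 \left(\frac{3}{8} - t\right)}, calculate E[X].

To find E[X], compute M^(1)(0):
M^(1)(t) = \frac{3}{8 \left(\frac{3}{8} - t\right)^{2}}
M^(1)(0) = \frac{8}{3}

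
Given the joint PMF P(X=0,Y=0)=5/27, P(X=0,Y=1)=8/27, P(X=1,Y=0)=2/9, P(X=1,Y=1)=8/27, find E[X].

First find marginal of X:
P(X=0) = 13/27
P(X=1) = 14/27
E[X] = 0 × 13/27 + 1 × 14/27 = 14/27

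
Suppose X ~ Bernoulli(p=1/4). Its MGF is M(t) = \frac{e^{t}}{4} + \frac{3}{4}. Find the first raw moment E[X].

To find E[X], compute M^(1)(0):
M^(1)(t) = \frac{e^{t}}{4}
M^(1)(0) = \frac{1}{4}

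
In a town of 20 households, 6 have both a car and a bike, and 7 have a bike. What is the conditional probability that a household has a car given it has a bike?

P(A ∩ B) = 6/20 = 3/10
P(B) = 7/20
P(A|B) = P(A ∩ B) / P(B) = (3/10) / (7/20) = 6/7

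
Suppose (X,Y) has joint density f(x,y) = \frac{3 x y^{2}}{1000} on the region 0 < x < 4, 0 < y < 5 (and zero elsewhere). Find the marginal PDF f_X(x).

f_X(x) = ∫_0^5 f(x,y) dy
= ∫_0^5 \frac{3 x y^{2}}{1000} dy
= \frac{x}{8} for 0 < x < 4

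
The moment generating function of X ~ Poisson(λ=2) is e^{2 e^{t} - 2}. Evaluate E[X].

To find E[X], compute M^(1)(0):
M^(1)(t) = 2 e^{t} e^{2 e^{t} - 2}
M^(1)(0) = 2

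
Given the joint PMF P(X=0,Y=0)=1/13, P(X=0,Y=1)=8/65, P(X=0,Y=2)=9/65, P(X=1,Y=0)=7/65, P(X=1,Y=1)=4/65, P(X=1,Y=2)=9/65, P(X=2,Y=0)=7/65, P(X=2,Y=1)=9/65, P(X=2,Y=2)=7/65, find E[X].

First find marginal of X:
P(X=0) = 22/65
P(X=1) = 4/13
P(X=2) = 23/65
E[X] = 0 × 22/65 + 1 × 4/13 + 2 × 23/65 = 66/65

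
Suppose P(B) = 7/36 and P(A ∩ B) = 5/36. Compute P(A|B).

P(A|B) = P(A ∩ B) / P(B)
= (5/36) / (7/36)
= 5/7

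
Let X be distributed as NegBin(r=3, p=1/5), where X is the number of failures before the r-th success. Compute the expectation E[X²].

Using the identity E[X²] = Var(X) + (E[X])²:
E[X] = 12
Var(X) = 60
E[X²] = 60 + (12)²
= 204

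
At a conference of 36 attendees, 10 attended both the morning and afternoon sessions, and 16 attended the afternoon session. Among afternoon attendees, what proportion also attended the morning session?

P(A ∩ B) = 10/36 = 5/18
P(B) = 16/36 = 4/9
P(A|B) = P(A ∩ B) / P(B) = (5/18) / (4/9) = 5/8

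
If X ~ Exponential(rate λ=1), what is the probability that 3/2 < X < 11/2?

P(3/2 < X < 11/2) = ∫_{3/2}^{11/2} f(x) dx
where f(x) = e^{- x}
= - \frac{1 - e^{4}}{e^{\frac{11}{2}}}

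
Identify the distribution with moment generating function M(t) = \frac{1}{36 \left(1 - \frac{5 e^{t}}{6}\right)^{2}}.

The MGF M(t) = \frac{1}{36 \left(1 - \frac{5 e^{t}}{6}\right)^{2}} is the standard form for the NegativeBinomial distribution.
Comparing with the known MGF formula identifies: NegBin(r=2, p=1/6), X = failures before r-th success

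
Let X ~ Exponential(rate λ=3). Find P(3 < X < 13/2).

P(3 < X < 13/2) = ∫_{3}^{13/2} f(x) dx
where f(x) = 3 e^{- 3 x}
= - \frac{1}{e^{\frac{39}{2}}} + e^{-9}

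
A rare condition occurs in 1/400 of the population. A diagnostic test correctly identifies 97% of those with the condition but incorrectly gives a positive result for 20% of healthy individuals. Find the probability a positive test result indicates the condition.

Let D = the rare event, + = positive/flagged.
P(D) = 1/400
P(+|D) = 97/100
P(+|D') = 20/100 = 1/5
P(+) = P(+|D)P(D) + P(+|D')P(D')
     = \frac{97}{100} × \frac{1}{400} + \frac{1}{5} × \frac{399}{400}
     = \frac{8077}{40000}
P(D|+) = P(+|D)P(D)/P(+) = \frac{97}{8077}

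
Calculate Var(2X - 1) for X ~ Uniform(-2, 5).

For X ~ Uniform(-2, 5):
Var(X) = \frac{49}{12}
Var(2X - 1) = (2)² × Var(X) = 4 × \frac{49}{12} = \frac{49}{3}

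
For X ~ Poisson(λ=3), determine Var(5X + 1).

For X ~ Poisson(λ=3):
Var(X) = 3
Var(5X + 1) = (5)² × Var(X) = 25 × 3 = 75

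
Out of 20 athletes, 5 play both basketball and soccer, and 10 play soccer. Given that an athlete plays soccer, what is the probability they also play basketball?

P(A ∩ B) = 5/20 = 1/4
P(B) = 10/20 = 1/2
P(A|B) = P(A ∩ B) / P(B) = (1/4) / (1/2) = 1/2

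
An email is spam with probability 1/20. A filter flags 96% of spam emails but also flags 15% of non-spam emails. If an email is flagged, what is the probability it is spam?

Let D = the rare event, + = positive/flagged.
P(D) = 1/20
P(+|D) = 96/100 = 24/25
P(+|D') = 15/100 = 3/20
P(+) = P(+|D)P(D) + P(+|D')P(D')
     = \frac{24}{25} × \frac{1}{20} + \frac{3}{20} × \frac{19}{20}
     = \frac{381}{2000}
P(D|+) = P(+|D)P(D)/P(+) = \frac{32}{127}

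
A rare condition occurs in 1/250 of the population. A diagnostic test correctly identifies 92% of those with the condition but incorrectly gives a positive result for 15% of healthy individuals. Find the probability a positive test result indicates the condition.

Let D = the rare event, + = positive/flagged.
P(D) = 1/250
P(+|D) = 92/100 = 23/25
P(+|D') = 15/100 = 3/20
P(+) = P(+|D)P(D) + P(+|D')P(D')
     = \frac{23}{25} × \frac{1}{250} + \frac{3}{20} × \frac{249}{250}
     = \frac{3827}{25000}
P(D|+) = P(+|D)P(D)/P(+) = \frac{92}{3827}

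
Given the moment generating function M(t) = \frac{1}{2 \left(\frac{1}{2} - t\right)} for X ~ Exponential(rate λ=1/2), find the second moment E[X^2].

To find E[X^2], compute M^(2)(0):
M^(1)(t) = \frac{1}{2 \left(\frac{1}{2} - t\right)^{2}}
M^(2)(t) = \frac{1}{\left(\frac{1}{2} - t\right)^{3}}
M^(2)(0) = 8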